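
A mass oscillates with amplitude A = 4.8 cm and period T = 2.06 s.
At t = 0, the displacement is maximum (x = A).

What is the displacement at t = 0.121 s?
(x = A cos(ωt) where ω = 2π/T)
ω = 2π/T = 2π/2.06 = 3.05 rad/s
x = A cos(ωt) = 4.8×cos(3.05×0.121) = 4.477 cm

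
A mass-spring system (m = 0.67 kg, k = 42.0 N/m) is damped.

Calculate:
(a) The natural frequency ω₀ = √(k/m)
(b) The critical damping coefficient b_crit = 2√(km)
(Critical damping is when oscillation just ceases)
ω₀ = √(k/m) = √(42.0/0.67) = 7.917 rad/s
b_crit = 2√(km) = 2√(42.0×0.67) = 10.61 kg/s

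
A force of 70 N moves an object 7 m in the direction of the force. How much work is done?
W = Fd = 70×7 = 490.0 J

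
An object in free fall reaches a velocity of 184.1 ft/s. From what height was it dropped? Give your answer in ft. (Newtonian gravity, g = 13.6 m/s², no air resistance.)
h = v²/(2g) (with unit conversion) = 379.8 ft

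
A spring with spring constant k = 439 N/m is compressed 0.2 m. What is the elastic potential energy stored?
PE = ½kx² = ½×439×0.2² = 8.78 J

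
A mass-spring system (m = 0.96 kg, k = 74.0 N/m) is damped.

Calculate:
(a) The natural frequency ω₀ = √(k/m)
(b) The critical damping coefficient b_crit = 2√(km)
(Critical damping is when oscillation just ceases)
ω₀ = √(k/m) = √(74.0/0.96) = 8.78 rad/s
b_crit = 2√(km) = 2√(74.0×0.96) = 16.86 kg/s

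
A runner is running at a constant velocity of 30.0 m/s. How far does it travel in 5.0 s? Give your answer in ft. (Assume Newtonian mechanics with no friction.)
d = vt (with unit conversion) = 492.1 ft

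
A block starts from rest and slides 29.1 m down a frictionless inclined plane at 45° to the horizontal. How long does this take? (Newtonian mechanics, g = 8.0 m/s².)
a = g sin(θ) = 8.0 × sin(45°) = 5.66 m/s²
t = √(2d/a) = √(2 × 29.1 / 5.66) = 3.21 s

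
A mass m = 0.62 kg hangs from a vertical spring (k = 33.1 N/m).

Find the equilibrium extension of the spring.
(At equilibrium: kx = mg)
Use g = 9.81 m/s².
x_eq = mg/k = 0.62×9.81/33.1 = 0.1838 m = 18.38 cm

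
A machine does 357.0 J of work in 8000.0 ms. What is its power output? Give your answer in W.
P = W/t = 357 J / 8 s = 44.62 W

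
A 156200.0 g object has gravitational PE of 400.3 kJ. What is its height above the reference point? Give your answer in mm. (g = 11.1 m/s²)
PE = mgh → h = PE/(mg) = 4.003e+05 J / (156.2 kg × 11.1 m/s²) = 230.9 m = 230900.0 mm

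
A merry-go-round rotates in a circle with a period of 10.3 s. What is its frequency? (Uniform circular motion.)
f = 1/T = 1/10.3 = 0.0971 Hz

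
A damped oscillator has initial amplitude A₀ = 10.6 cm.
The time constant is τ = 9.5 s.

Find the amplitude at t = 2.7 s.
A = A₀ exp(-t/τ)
A = A₀ exp(−t/τ) = 10.6×exp(−2.7/9.5) = 7.978 cm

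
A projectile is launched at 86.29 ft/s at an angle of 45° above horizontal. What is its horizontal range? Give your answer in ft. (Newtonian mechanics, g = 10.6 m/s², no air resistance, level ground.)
R = v₀² sin(2θ) / g (with unit conversion) = 214.1 ft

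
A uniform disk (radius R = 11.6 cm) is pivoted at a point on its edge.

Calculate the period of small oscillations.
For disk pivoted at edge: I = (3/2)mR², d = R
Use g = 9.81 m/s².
I/m = (3/2)R² = 0.02018 m²; d = R = 0.116 m
T = 2π√((3/2)R²/(gR)) = 2π√(3R/(2g)) = 0.8368 s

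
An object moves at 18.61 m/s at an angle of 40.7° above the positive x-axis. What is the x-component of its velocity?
vₓ = v cos(θ) = 18.61 × cos(40.7°) = 14.11 m/s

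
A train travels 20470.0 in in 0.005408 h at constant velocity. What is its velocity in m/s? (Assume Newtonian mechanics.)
v = d/t (with unit conversion) = 26.71 m/s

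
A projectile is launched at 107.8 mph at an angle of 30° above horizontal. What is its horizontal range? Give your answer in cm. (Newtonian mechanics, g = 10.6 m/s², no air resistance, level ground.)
R = v₀² sin(2θ) / g (with unit conversion) = 18970.0 cm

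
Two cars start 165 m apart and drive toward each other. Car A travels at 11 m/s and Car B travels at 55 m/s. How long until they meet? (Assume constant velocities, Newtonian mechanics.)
Combined speed: v_combined = 11 + 55 = 66 m/s
Time to meet: t = d/66 = 165/66 = 2.5 s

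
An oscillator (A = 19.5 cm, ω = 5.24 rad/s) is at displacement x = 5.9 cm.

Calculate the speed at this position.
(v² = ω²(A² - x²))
v = ω√(A² − x²) = 5.24×√(0.195² − 0.059²) = 0.9739 m/s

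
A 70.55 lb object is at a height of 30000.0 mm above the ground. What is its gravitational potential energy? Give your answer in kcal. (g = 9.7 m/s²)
PE = mgh = 32 kg × 9.7 m/s² × 30 m = 9312 J = 2.226 kcal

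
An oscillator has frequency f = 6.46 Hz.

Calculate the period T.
T = 1/f = 1/6.46 = 0.1548 s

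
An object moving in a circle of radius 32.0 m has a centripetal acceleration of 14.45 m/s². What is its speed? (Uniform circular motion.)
v = √(a_c × r) = √(14.45 × 32.0) = 21.5 m/s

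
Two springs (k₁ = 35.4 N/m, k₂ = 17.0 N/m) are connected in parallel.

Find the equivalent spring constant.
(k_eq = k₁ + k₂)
k_eq = k₁ + k₂ = 35.4 + 17.0 = 52.4 N/m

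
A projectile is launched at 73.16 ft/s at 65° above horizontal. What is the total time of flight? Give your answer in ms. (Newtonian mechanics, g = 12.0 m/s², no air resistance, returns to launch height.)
T = 2v₀sin(θ)/g (with unit conversion) = 3368.0 ms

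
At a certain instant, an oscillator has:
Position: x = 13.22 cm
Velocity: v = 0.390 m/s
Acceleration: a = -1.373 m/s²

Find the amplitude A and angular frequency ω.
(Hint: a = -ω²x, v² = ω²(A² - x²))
a = −ω²x → ω = √(|a|/x) = √(1.373/0.1322) = 3.223 rad/s
v² = ω²(A² − x²) → A = √(x² + v²/ω²) = √(0.1322² + 0.39²/3.223²) = 0.1792 m = 17.92 cm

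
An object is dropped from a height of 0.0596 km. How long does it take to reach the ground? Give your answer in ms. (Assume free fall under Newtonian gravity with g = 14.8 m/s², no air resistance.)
t = √(2h/g) (with unit conversion) = 2838.0 ms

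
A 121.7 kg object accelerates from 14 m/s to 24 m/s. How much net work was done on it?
W_net = ΔKE = ½m(v₂² − v₁²) = ½×121.7×(24² − 14²) = 23123.0 J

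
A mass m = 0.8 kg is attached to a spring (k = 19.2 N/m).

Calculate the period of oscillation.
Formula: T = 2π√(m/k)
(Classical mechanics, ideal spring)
T = 2π√(m/k) = 2π√(0.8/19.2) = 1.283 s; f = 1/T = 0.7797 Hz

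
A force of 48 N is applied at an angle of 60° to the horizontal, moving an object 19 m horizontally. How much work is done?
W = Fd cosθ = 48×19×cos(60°) = 456.0 J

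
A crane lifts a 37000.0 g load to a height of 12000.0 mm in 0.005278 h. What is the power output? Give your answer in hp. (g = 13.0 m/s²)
W = mgh = 37×13.0×12 = 5772 J
P = W/t = 5772/19 = 303.8 W = 0.4074 hp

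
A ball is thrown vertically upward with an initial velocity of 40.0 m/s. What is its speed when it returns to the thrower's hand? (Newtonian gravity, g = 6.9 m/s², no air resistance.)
By conservation of energy, the ball returns at the same speed = 40.0 m/s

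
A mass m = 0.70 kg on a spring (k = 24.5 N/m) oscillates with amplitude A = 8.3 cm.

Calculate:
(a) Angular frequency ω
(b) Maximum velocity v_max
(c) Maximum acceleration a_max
ω = √(k/m) = √(24.5/0.7) = 5.916 rad/s
v_max = ωA = 5.916×0.083 = 0.491 m/s
a_max = ω²A = 5.916²×0.083 = 2.905 m/s²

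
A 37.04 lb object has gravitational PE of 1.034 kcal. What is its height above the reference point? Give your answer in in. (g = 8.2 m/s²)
PE = mgh → h = PE/(mg) = 4326 J / (16.8 kg × 8.2 m/s²) = 31.4 m = 1236.0 in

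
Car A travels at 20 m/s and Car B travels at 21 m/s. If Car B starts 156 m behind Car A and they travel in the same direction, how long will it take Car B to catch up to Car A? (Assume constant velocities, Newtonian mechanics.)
Relative speed: v_rel = 21 - 20 = 1 m/s
Time to catch: t = d₀/v_rel = 156/1 = 156.0 s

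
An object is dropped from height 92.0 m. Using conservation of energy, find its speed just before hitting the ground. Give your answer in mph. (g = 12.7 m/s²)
mgh = ½mv² → v = √(2gh) = √(2×12.7×92) = 48.34 m/s = 108.1 mph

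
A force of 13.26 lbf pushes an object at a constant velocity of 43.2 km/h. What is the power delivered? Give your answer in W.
P = Fv = 58.98 N × 12 m/s = 707.8 W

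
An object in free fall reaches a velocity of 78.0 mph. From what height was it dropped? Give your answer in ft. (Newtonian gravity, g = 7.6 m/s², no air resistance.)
h = v²/(2g) (with unit conversion) = 262.4 ft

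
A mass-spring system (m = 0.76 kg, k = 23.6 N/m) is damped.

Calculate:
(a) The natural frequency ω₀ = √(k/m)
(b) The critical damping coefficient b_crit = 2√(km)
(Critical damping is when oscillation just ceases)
ω₀ = √(k/m) = √(23.6/0.76) = 5.572 rad/s
b_crit = 2√(km) = 2√(23.6×0.76) = 8.47 kg/s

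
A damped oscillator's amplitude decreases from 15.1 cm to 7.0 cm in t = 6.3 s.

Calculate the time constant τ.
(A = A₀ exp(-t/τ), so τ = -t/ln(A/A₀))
A/A₀ = 7.0/15.1 = 0.4636; ln(A/A₀) = -0.7688
τ = −t/ln(A/A₀) = −6.3/-0.7688 = 8.195 s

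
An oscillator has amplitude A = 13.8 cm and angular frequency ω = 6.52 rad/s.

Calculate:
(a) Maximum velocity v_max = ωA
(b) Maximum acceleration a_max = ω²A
v_max = ωA = 6.52×0.138 = 0.8998 m/s
a_max = ω²A = 6.52²×0.138 = 5.866 m/s²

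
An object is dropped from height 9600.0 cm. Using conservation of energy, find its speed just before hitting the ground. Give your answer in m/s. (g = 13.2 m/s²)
mgh = ½mv² → v = √(2gh) = √(2×13.2×96) = 50.34 m/s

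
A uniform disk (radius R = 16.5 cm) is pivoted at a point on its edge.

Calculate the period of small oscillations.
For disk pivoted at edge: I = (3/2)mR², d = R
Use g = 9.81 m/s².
I/m = (3/2)R² = 0.04084 m²; d = R = 0.165 m
T = 2π√((3/2)R²/(gR)) = 2π√(3R/(2g)) = 0.998 s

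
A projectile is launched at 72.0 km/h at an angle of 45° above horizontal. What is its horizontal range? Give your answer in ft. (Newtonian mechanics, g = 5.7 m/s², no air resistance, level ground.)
R = v₀² sin(2θ) / g (with unit conversion) = 230.2 ft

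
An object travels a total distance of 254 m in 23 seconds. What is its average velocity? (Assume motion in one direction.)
v_avg = Δd / Δt = 254 / 23 = 11.04 m/s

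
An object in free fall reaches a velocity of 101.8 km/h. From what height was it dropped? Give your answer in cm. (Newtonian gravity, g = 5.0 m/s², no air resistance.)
h = v²/(2g) (with unit conversion) = 7996.0 cm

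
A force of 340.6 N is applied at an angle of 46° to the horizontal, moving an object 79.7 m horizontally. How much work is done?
W = Fd cosθ = 340.6×79.7×cos(46°) = 18857.0 J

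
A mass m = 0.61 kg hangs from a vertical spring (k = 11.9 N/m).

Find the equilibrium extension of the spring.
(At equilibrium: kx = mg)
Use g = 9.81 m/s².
x_eq = mg/k = 0.61×9.81/11.9 = 0.5029 m = 50.29 cm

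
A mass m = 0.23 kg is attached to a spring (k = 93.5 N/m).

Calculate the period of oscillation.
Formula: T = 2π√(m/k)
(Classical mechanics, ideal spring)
T = 2π√(m/k) = 2π√(0.23/93.5) = 0.3116 s; f = 1/T = 3.209 Hz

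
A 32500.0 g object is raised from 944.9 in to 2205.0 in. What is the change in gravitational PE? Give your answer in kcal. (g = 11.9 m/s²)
ΔPE = mg(h₂ − h₁) = 32.5 kg × 11.9 m/s² × (56.01 − 24) m = 1.238e+04 J = 2.959 kcal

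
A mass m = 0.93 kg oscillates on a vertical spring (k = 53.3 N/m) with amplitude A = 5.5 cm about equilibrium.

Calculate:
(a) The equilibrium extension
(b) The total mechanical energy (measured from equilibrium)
x_eq = mg/k = 0.93×9.81/53.3 = 0.1712 m = 17.12 cm
E = ½kA² = ½×53.3×(0.055)² = 0.08062 J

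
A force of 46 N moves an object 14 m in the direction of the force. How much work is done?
W = Fd = 46×14 = 644.0 J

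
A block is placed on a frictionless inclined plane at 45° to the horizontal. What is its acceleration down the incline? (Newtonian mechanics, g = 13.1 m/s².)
a = g sin(θ) = 13.1 × sin(45°) = 13.1 × 0.7071 = 9.26 m/s²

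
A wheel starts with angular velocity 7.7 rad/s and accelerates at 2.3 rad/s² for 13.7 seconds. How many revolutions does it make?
θ = ω₀t + ½αt² = 7.7×13.7 + ½×2.3×13.7² = 321.33 rad
Revolutions = θ/(2π) = 321.33/(2π) = 51.14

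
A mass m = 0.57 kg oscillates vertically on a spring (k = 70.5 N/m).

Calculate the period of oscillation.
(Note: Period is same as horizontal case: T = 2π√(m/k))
T = 2π√(m/k) = 2π√(0.57/70.5) = 0.565 s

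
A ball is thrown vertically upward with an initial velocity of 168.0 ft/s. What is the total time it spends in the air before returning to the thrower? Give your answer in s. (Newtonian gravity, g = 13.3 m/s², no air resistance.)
t_total = 2v₀/g (with unit conversion) = 7.7 s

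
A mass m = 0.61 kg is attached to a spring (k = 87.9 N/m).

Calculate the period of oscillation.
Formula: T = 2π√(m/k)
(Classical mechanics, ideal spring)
T = 2π√(m/k) = 2π√(0.61/87.9) = 0.5234 s; f = 1/T = 1.911 Hz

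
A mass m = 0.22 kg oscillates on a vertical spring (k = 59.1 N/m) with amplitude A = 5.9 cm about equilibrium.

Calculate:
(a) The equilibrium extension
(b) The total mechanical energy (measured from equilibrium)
x_eq = mg/k = 0.22×9.81/59.1 = 0.03652 m = 3.652 cm
E = ½kA² = ½×59.1×(0.059)² = 0.1029 J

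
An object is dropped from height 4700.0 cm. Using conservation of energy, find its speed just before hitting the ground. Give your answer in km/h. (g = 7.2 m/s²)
mgh = ½mv² → v = √(2gh) = √(2×7.2×47) = 26.02 m/s = 93.66 km/h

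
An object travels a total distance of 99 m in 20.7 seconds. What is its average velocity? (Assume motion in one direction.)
v_avg = Δd / Δt = 99 / 20.7 = 4.78 m/s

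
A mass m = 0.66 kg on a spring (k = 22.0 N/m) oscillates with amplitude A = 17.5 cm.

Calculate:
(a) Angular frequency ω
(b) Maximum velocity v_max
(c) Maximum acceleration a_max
ω = √(k/m) = √(22.0/0.66) = 5.774 rad/s
v_max = ωA = 5.774×0.175 = 1.01 m/s
a_max = ω²A = 5.774²×0.175 = 5.833 m/s²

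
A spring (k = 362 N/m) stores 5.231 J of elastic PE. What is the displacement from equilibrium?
PE = ½kx² → x = √(2PE/k) = √(2×5.231/362) = 0.17 m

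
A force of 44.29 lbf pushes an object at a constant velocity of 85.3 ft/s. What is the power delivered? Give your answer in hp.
P = Fv = 197 N × 26 m/s = 5122 W = 6.869 hp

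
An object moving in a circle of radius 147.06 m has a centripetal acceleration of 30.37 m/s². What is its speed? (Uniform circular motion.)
v = √(a_c × r) = √(30.37 × 147.06) = 66.83 m/s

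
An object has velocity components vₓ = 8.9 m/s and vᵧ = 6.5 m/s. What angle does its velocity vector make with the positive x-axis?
θ = arctan(vᵧ/vₓ) = arctan(6.5/8.9) = 36.14°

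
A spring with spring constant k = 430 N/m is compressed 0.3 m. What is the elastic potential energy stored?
PE = ½kx² = ½×430×0.3² = 19.35 J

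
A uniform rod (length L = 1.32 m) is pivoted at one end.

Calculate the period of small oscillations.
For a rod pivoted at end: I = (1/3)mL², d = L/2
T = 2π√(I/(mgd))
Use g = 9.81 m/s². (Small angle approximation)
I/m = (1/3)L² = 0.5808 m²; d = L/2 = 0.66 m
T = 2π√(I/(mgd)) = 2π√(0.5808/(9.81×0.66)) = 1.882 s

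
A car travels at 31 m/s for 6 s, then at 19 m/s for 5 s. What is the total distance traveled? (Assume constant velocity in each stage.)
d₁ = v₁t₁ = 31 × 6 = 186 m
d₂ = v₂t₂ = 19 × 5 = 95 m
d_total = 186 + 95 = 281 m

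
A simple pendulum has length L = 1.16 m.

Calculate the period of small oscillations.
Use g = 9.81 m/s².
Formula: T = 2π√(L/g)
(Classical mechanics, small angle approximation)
T = 2π√(L/g) = 2π√(1.16/9.81) = 2.161 s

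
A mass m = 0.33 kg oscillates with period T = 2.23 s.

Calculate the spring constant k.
T = 2π√(m/k) → k = m(2π/T)² = 0.33×(2π/2.23)² = 2.62 N/m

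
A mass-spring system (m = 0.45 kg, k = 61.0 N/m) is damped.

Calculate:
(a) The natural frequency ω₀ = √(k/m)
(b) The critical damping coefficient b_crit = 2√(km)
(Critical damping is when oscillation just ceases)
ω₀ = √(k/m) = √(61.0/0.45) = 11.64 rad/s
b_crit = 2√(km) = 2√(61.0×0.45) = 10.48 kg/s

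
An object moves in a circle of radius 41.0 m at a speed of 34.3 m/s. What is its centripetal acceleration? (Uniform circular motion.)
a_c = v²/r = 34.3²/41.0 = 1176.49/41.0 = 28.69 m/s²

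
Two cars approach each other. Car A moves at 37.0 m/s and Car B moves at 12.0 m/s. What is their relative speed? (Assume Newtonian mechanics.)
v_rel = v_A + v_B = 37.0 + 12.0 = 49.0 m/s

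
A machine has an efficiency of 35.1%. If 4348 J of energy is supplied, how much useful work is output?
W_out = η × W_in = 0.351 × 4348 = 1526.1 J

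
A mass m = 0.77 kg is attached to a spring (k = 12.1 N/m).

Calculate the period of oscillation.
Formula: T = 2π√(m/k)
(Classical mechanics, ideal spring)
T = 2π√(m/k) = 2π√(0.77/12.1) = 1.585 s; f = 1/T = 0.6309 Hz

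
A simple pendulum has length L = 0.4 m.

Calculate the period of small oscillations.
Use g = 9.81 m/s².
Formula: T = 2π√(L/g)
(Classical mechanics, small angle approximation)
T = 2π√(L/g) = 2π√(0.4/9.81) = 1.269 s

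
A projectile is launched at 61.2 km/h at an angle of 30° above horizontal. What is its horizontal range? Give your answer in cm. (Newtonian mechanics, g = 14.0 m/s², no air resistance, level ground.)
R = v₀² sin(2θ) / g (with unit conversion) = 1788.0 cm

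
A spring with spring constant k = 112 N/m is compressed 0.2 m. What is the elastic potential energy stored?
PE = ½kx² = ½×112×0.2² = 2.24 J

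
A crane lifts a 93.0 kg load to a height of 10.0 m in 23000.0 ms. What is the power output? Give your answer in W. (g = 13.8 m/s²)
W = mgh = 93×13.8×10 = 1.283e+04 J
P = W/t = 1.283e+04/23 = 558 W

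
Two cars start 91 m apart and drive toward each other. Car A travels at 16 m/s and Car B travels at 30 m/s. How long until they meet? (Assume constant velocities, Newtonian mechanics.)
Combined speed: v_combined = 16 + 30 = 46 m/s
Time to meet: t = d/46 = 91/46 = 1.98 s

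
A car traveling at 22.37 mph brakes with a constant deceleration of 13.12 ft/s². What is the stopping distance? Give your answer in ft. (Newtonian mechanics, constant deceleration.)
d = v₀² / (2a) (with unit conversion) = 41.02 ft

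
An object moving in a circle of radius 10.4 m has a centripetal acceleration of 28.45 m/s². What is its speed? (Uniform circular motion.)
v = √(a_c × r) = √(28.45 × 10.4) = 17.2 m/s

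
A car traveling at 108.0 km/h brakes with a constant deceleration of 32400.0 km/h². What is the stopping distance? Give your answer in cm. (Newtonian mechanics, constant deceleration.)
d = v₀² / (2a) (with unit conversion) = 18000.0 cm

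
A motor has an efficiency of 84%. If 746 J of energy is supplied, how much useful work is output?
W_out = η × W_in = 0.84 × 746 = 626.64 J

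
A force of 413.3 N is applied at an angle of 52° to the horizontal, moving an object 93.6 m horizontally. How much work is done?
W = Fd cosθ = 413.3×93.6×cos(52°) = 23817.0 J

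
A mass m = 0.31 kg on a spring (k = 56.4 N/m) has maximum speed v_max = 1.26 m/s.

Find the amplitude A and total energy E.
½mv²_max = ½kA² → A = v_max√(m/k) = 1.26×√(0.31/56.4) = 0.09341 m = 9.341 cm
E = ½mv²_max = ½×0.31×1.26² = 0.2461 J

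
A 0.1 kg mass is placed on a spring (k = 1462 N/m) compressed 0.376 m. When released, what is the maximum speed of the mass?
½kx² = ½mv² → v = x√(k/m) = 0.376×√(1462/0.1) = 45.46 m/s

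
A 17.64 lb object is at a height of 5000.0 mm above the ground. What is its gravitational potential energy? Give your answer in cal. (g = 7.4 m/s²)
PE = mgh = 8.001 kg × 7.4 m/s² × 5 m = 296.1 J = 70.76 cal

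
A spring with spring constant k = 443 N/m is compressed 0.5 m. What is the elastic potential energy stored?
PE = ½kx² = ½×443×0.5² = 55.38 J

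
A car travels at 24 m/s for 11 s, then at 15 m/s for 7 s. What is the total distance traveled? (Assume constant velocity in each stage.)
d₁ = v₁t₁ = 24 × 11 = 264 m
d₂ = v₂t₂ = 15 × 7 = 105 m
d_total = 264 + 105 = 369 m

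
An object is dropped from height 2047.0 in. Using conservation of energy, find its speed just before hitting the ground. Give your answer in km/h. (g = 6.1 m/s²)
mgh = ½mv² → v = √(2gh) = √(2×6.1×51.99) = 25.19 m/s = 90.67 km/h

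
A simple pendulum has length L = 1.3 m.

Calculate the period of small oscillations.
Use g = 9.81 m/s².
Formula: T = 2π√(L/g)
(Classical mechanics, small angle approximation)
T = 2π√(L/g) = 2π√(1.3/9.81) = 2.287 s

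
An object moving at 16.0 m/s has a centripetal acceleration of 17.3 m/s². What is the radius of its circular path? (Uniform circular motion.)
r = v²/a_c = 16.0²/17.3 = 14.8 m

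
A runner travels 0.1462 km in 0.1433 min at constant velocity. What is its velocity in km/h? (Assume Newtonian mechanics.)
v = d/t (with unit conversion) = 61.21 km/h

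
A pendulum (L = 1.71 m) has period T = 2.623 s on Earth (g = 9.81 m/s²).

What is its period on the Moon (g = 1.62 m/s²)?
T = 2π√(L/g), so T_moon/T_earth = √(g_earth/g_moon)
T_moon = 2π√(1.71/1.62) = 6.455 s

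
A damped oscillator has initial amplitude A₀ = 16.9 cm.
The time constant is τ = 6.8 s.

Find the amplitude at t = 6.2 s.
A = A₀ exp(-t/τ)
A = A₀ exp(−t/τ) = 16.9×exp(−6.2/6.8) = 6.791 cm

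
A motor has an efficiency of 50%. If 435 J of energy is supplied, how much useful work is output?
W_out = η × W_in = 0.5 × 435 = 217.5 J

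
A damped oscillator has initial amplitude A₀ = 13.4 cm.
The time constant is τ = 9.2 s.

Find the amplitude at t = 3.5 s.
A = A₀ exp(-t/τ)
A = A₀ exp(−t/τ) = 13.4×exp(−3.5/9.2) = 9.16 cm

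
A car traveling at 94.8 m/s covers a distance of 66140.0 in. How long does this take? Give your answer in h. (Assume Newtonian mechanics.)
t = d/v (with unit conversion) = 0.004923 h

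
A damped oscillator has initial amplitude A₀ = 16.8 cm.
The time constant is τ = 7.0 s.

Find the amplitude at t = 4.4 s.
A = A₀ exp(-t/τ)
A = A₀ exp(−t/τ) = 16.8×exp(−4.4/7.0) = 8.96 cm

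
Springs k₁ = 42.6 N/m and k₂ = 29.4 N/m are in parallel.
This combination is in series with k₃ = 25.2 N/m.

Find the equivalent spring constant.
k₁₂ = k₁ + k₂ = 72 N/m (parallel)
1/k_eq = 1/k₁₂ + 1/k₃ → k_eq = 18.67 N/m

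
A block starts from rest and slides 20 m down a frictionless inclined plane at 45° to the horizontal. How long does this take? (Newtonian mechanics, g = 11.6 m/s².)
a = g sin(θ) = 11.6 × sin(45°) = 8.2 m/s²
t = √(2d/a) = √(2 × 20 / 8.2) = 2.21 s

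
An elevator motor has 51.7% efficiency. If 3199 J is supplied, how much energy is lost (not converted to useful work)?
W_out = η × W_in = 0.517×3199 = 1653.9 J
W_lost = W_in − W_out = 3199 − 1653.9 = 1545.1 J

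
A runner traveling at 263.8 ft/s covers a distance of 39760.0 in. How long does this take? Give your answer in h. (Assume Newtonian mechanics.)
t = d/v (with unit conversion) = 0.003489 h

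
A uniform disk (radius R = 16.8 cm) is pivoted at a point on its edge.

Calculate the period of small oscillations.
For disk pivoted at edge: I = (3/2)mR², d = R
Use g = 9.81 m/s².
I/m = (3/2)R² = 0.04234 m²; d = R = 0.168 m
T = 2π√((3/2)R²/(gR)) = 2π√(3R/(2g)) = 1.007 s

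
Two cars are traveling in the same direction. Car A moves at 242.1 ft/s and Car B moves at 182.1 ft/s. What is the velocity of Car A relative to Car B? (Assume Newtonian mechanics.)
v_rel = v_A - v_B = 242.1 - 182.1 = 60.0 ft/s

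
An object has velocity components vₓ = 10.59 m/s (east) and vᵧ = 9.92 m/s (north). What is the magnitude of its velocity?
|v| = √(vₓ² + vᵧ²) = √(10.59² + 9.92²) = √(210.555) = 14.51 m/s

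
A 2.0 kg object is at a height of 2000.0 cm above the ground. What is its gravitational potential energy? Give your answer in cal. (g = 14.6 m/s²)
PE = mgh = 2 kg × 14.6 m/s² × 20 m = 584 J = 139.6 cal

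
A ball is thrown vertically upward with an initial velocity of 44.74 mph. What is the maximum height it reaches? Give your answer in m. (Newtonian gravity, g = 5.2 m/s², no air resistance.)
h_max = v₀²/(2g) (with unit conversion) = 38.46 m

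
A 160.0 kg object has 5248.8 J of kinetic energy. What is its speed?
KE = ½mv² → v = √(2KE/m) = √(2×5248.8/160.0) = 8.1 m/s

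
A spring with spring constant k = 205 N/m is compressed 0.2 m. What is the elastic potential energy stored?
PE = ½kx² = ½×205×0.2² = 4.1 J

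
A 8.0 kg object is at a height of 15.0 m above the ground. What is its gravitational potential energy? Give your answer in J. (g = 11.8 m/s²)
PE = mgh = 8 kg × 11.8 m/s² × 15 m = 1416 J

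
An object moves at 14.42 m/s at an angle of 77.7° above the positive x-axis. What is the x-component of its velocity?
vₓ = v cos(θ) = 14.42 × cos(77.7°) = 3.07 m/s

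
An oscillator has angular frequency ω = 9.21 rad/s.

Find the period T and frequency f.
T = 2π/ω = 2π/9.21 = 0.6822 s; f = ω/2π = 1.466 Hz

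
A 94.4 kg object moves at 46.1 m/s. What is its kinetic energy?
KE = ½mv² = ½×94.4×46.1² = 100309.9 J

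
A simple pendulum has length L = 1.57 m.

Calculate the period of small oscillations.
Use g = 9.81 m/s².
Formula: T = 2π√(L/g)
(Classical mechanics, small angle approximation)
T = 2π√(L/g) = 2π√(1.57/9.81) = 2.514 s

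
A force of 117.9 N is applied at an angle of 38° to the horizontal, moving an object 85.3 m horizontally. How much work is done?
W = Fd cosθ = 117.9×85.3×cos(38°) = 7924.9 J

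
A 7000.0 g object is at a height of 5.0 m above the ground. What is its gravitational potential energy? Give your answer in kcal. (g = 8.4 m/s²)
PE = mgh = 7 kg × 8.4 m/s² × 5 m = 294 J = 0.07027 kcal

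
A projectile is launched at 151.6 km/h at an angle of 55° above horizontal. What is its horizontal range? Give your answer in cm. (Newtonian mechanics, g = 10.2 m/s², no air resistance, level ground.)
R = v₀² sin(2θ) / g (with unit conversion) = 16340.0 cm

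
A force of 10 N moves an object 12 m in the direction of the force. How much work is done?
W = Fd = 10×12 = 120.0 J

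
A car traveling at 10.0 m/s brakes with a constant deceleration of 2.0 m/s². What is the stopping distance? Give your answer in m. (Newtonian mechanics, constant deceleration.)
d = v₀² / (2a) = 25.0 m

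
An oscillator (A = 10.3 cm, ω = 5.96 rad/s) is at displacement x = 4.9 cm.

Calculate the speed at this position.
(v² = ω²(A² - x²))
v = ω√(A² − x²) = 5.96×√(0.103² − 0.049²) = 0.54 m/s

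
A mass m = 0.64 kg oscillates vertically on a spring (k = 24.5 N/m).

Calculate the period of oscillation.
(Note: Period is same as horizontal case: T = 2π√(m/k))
T = 2π√(m/k) = 2π√(0.64/24.5) = 1.016 s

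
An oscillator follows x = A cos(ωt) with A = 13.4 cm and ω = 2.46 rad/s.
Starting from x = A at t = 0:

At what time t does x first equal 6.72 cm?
cos(ωt) = x/A = 6.72/13.4 = 0.5015
ωt = arccos(0.5015) = 1.045 rad
t = 1.045/2.46 = 0.425 s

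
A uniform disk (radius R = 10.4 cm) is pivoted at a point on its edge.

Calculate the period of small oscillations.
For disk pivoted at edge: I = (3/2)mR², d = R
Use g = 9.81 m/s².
I/m = (3/2)R² = 0.01622 m²; d = R = 0.104 m
T = 2π√((3/2)R²/(gR)) = 2π√(3R/(2g)) = 0.7923 s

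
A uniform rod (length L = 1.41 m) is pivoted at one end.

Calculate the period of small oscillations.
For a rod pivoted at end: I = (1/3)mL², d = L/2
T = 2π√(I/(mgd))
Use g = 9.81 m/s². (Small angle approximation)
I/m = (1/3)L² = 0.6627 m²; d = L/2 = 0.705 m
T = 2π√(I/(mgd)) = 2π√(0.6627/(9.81×0.705)) = 1.945 s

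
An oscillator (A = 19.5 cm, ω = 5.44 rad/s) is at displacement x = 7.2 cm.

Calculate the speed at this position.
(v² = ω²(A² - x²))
v = ω√(A² − x²) = 5.44×√(0.195² − 0.072²) = 0.9858 m/s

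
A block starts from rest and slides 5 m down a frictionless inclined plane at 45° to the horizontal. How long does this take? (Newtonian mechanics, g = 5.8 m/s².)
a = g sin(θ) = 5.8 × sin(45°) = 4.1 m/s²
t = √(2d/a) = √(2 × 5 / 4.1) = 1.56 s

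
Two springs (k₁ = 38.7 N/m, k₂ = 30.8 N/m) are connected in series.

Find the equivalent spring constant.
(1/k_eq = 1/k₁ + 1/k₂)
1/k_eq = 1/38.7 + 1/30.8 = 0.058307; k_eq = 17.15 N/m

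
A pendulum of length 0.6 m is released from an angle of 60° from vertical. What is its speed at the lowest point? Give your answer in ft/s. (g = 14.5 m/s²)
h = L(1 − cosθ) = 0.6×(1 − cos60°) = 0.3 m
v = √(2gh) = √(2×14.5×0.3) = 2.95 m/s = 9.677 ft/s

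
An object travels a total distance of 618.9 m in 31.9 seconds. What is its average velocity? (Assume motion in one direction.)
v_avg = Δd / Δt = 618.9 / 31.9 = 19.4 m/s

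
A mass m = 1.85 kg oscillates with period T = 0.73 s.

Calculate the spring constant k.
T = 2π√(m/k) → k = m(2π/T)² = 1.85×(2π/0.73)² = 137.1 N/m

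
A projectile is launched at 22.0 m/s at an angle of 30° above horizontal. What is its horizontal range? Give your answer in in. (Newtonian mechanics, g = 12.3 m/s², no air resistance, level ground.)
R = v₀² sin(2θ) / g (with unit conversion) = 1342.0 in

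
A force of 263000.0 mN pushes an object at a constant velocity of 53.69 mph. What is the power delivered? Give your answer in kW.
P = Fv = 263 N × 24 m/s = 6312 W = 6.312 kW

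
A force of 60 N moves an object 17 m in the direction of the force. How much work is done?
W = Fd = 60×17 = 1020.0 J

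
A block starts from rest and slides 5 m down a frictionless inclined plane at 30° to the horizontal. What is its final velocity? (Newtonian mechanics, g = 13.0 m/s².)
a = g sin(θ) = 13.0 × sin(30°) = 6.5 m/s²
v = √(2ad) = √(2 × 6.5 × 5) = 8.06 m/s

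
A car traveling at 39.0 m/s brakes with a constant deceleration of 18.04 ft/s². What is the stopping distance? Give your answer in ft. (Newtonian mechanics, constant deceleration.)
d = v₀² / (2a) (with unit conversion) = 453.8 ft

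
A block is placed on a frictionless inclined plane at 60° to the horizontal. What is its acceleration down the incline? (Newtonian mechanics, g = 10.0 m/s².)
a = g sin(θ) = 10.0 × sin(60°) = 10.0 × 0.866 = 8.66 m/s²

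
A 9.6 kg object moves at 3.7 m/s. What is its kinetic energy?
KE = ½mv² = ½×9.6×3.7² = 65.712 J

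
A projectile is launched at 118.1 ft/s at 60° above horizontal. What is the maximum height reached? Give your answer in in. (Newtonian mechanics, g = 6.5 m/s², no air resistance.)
H = v₀²sin²(θ)/(2g) (with unit conversion) = 2943.0 in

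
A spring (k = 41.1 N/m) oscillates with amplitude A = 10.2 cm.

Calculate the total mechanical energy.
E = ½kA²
E = ½kA² = ½×41.1×(0.102)² = 0.2138 J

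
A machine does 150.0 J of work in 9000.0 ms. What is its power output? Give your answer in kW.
P = W/t = 150 J / 9 s = 16.67 W = 0.01667 kW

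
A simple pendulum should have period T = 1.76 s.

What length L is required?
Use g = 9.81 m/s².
T = 2π√(L/g) → L = g(T/2π)² = 9.81×(1.76/2π)² = 0.7697 m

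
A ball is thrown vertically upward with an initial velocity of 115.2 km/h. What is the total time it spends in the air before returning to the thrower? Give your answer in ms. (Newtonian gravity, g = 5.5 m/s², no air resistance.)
t_total = 2v₀/g (with unit conversion) = 11640.0 ms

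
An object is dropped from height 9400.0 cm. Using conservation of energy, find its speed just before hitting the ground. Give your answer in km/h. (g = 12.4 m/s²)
mgh = ½mv² → v = √(2gh) = √(2×12.4×94) = 48.28 m/s = 173.8 km/h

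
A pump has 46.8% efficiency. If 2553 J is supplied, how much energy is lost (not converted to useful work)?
W_out = η × W_in = 0.468×2553 = 1194.8 J
W_lost = W_in − W_out = 2553 − 1194.8 = 1358.2 J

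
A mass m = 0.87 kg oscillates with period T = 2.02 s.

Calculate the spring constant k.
T = 2π√(m/k) → k = m(2π/T)² = 0.87×(2π/2.02)² = 8.417 N/m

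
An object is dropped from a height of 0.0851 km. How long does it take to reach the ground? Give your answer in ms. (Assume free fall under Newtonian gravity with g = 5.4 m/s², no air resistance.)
t = √(2h/g) (with unit conversion) = 5614.0 ms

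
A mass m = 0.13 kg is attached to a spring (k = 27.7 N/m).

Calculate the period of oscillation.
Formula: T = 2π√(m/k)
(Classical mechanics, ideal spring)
T = 2π√(m/k) = 2π√(0.13/27.7) = 0.4304 s; f = 1/T = 2.323 Hz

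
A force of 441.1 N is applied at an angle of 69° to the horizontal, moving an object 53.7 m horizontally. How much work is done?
W = Fd cosθ = 441.1×53.7×cos(69°) = 8488.7 J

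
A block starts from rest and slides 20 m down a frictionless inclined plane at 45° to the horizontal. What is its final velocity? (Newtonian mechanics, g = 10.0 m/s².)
a = g sin(θ) = 10.0 × sin(45°) = 7.07 m/s²
v = √(2ad) = √(2 × 7.07 × 20) = 16.82 m/s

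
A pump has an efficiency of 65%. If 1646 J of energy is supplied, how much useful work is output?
W_out = η × W_in = 0.65 × 1646 = 1069.9 J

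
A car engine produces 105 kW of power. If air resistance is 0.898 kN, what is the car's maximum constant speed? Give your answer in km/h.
P = Fv → v = P/F = 105000 W / 898 N = 116.9 m/s = 420.9 km/h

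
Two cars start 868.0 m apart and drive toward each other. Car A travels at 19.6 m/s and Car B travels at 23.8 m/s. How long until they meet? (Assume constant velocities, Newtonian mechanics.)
Combined speed: v_combined = 19.6 + 23.8 = 43.4 m/s
Time to meet: t = d/43.4 = 868.0/43.4 = 20.0 s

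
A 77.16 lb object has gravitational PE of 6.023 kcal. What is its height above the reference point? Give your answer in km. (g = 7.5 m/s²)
PE = mgh → h = PE/(mg) = 2.52e+04 J / (35 kg × 7.5 m/s²) = 96 m = 0.096 km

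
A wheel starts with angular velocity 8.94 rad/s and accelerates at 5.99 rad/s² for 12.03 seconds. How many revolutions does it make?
θ = ω₀t + ½αt² = 8.94×12.03 + ½×5.99×12.03² = 540.99 rad
Revolutions = θ/(2π) = 540.99/(2π) = 86.1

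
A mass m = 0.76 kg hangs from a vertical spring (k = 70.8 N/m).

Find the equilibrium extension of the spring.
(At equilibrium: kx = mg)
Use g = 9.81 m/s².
x_eq = mg/k = 0.76×9.81/70.8 = 0.1053 m = 10.53 cm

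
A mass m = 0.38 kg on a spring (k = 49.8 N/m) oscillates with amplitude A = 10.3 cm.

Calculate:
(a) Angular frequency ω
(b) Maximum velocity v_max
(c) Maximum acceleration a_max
ω = √(k/m) = √(49.8/0.38) = 11.45 rad/s
v_max = ωA = 11.45×0.103 = 1.179 m/s
a_max = ω²A = 11.45²×0.103 = 13.5 m/s²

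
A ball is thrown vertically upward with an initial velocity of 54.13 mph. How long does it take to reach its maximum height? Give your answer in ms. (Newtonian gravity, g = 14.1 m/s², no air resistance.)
t_up = v₀/g (with unit conversion) = 1716.0 ms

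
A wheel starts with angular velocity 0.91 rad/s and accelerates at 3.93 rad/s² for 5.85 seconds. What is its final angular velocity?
ω = ω₀ + αt = 0.91 + 3.93 × 5.85 = 23.9 rad/s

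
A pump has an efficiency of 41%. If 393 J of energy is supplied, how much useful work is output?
W_out = η × W_in = 0.41 × 393 = 161.13 J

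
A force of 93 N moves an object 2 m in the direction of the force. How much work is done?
W = Fd = 93×2 = 186.0 J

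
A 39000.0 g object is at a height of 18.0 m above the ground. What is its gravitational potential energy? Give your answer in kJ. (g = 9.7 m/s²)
PE = mgh = 39 kg × 9.7 m/s² × 18 m = 6809 J = 6.809 kJ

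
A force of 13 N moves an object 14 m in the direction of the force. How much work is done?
W = Fd = 13×14 = 182.0 J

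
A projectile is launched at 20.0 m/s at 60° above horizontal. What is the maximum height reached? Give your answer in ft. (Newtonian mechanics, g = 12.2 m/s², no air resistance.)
H = v₀²sin²(θ)/(2g) (with unit conversion) = 40.34 ft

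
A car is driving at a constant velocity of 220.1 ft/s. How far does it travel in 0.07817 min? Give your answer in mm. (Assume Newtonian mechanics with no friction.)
d = vt (with unit conversion) = 314600.0 mm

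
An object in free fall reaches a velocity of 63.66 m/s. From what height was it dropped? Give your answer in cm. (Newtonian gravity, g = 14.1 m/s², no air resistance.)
h = v²/(2g) (with unit conversion) = 14370.0 cm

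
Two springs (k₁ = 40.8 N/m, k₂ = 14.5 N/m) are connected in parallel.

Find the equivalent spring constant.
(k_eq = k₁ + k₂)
k_eq = k₁ + k₂ = 40.8 + 14.5 = 55.3 N/m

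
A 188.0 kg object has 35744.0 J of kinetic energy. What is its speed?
KE = ½mv² → v = √(2KE/m) = √(2×35744.0/188.0) = 19.5 m/s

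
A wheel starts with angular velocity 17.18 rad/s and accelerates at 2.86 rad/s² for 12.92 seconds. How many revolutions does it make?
θ = ω₀t + ½αt² = 17.18×12.92 + ½×2.86×12.92² = 460.67 rad
Revolutions = θ/(2π) = 460.67/(2π) = 73.32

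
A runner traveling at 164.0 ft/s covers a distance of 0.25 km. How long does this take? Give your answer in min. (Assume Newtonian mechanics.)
t = d/v (with unit conversion) = 0.08335 min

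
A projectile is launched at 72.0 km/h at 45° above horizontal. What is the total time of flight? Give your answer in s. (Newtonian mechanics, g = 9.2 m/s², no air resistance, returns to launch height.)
T = 2v₀sin(θ)/g (with unit conversion) = 3.074 s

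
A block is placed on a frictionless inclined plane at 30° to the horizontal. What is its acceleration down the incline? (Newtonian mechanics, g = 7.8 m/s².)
a = g sin(θ) = 7.8 × sin(30°) = 7.8 × 0.5 = 3.9 m/s²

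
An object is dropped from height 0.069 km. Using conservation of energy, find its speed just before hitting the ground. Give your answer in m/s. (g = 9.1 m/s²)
mgh = ½mv² → v = √(2gh) = √(2×9.1×69) = 35.44 m/s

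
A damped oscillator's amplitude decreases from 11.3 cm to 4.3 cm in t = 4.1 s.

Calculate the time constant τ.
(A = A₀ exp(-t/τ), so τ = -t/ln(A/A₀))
A/A₀ = 4.3/11.3 = 0.3805; ln(A/A₀) = -0.9662
τ = −t/ln(A/A₀) = −4.1/-0.9662 = 4.243 s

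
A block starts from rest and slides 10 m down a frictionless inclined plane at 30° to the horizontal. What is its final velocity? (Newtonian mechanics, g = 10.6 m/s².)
a = g sin(θ) = 10.6 × sin(30°) = 5.3 m/s²
v = √(2ad) = √(2 × 5.3 × 10) = 10.3 m/s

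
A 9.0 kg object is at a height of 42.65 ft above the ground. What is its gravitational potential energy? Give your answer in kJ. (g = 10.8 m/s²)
PE = mgh = 9 kg × 10.8 m/s² × 13 m = 1264 J = 1.264 kJ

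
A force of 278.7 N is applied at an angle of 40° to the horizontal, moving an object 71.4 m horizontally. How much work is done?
W = Fd cosθ = 278.7×71.4×cos(40°) = 15244.0 J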